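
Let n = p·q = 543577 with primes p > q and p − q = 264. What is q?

Since p = q + 264, we have 543577 = q(q + 264), so q² + 264q − 543577 = 0.
Discriminant: 264² + 4·543577 = 69696 + 2174308 = 2244004; √2244004 = 1498.
q = (−264 + 1498)/2 = 617, and p = q + 264 = 881.
Check: 617 · 881 = 543577.

617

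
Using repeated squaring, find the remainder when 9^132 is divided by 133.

9^1 ≡ 9 (mod 133)
9^2 ≡ 9^2 = 81 ≡ 81 (mod 133)
9^4 ≡ 81^2 = 6561 ≡ 44 (mod 133)
9^8 ≡ 44^2 = 1936 ≡ 74 (mod 133)
9^16 ≡ 74^2 = 5476 ≡ 23 (mod 133)
9^32 ≡ 23^2 = 529 ≡ 130 (mod 133)
9^64 ≡ 130^2 = 16900 ≡ 9 (mod 133)
9^128 ≡ 9^2 = 81 ≡ 81 (mod 133)
132 = 128 + 4 in binary powers of 2.
So 9^132 ≡ 81 · 44 ≡ 106 (mod 133).
Since 106 ≠ 1, base 9 is a Fermat witness: 133 is composite.

106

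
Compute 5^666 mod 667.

169

5^1 ≡ 5 (mod 667)
5^2 ≡ 5^2 = 25 ≡ 25 (mod 667)
5^4 ≡ 25^2 = 625 ≡ 625 (mod 667)
5^8 ≡ 625^2 = 390625 ≡ 430 (mod 667)
5^16 ≡ 430^2 = 184900 ≡ 141 (mod 667)
5^32 ≡ 141^2 = 19881 ≡ 538 (mod 667)
5^64 ≡ 538^2 = 289444 ≡ 633 (mod 667)
5^128 ≡ 633^2 = 400689 ≡ 489 (mod 667)
5^256 ≡ 489^2 = 239121 ≡ 335 (mod 667)
5^512 ≡ 335^2 = 112225 ≡ 169 (mod 667)
666 = 512 + 128 + 16 + 8 + 2 in binary powers of 2.
So 5^666 ≡ 169 · 489 · 141 · 430 · 25 ≡ 169 (mod 667).
Since 169 ≠ 1, base 5 is a Fermat witness: 667 is composite.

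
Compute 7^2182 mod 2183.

7^1 ≡ 7 (mod 2183)
7^2 ≡ 7^2 = 49 ≡ 49 (mod 2183)
7^4 ≡ 49^2 = 2401 ≡ 218 (mod 2183)
7^8 ≡ 218^2 = 47524 ≡ 1681 (mod 2183)
7^16 ≡ 1681^2 = 2825761 ≡ 959 (mod 2183)
7^32 ≡ 959^2 = 919681 ≡ 638 (mod 2183)
7^64 ≡ 638^2 = 407044 ≡ 1006 (mod 2183)
7^128 ≡ 1006^2 = 1012036 ≡ 1307 (mod 2183)
7^256 ≡ 1307^2 = 1708249 ≡ 1143 (mod 2183)
7^512 ≡ 1143^2 = 1306449 ≡ 1015 (mod 2183)
7^1024 ≡ 1015^2 = 1030225 ≡ 2032 (mod 2183)
7^2048 ≡ 2032^2 = 4129024 ≡ 971 (mod 2183)
2182 = 2048 + 128 + 4 + 2 in binary powers of 2.
So 7^2182 ≡ 971 · 1307 · 218 · 49 ≡ 847 (mod 2183).
Since 847 ≠ 1, base 7 is a Fermat witness: 2183 is composite.

847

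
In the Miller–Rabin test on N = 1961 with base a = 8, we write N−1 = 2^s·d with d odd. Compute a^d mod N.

393

1961 − 1 = 1960 = 2^3 · 245, so d = 245.
8^1 ≡ 8 (mod 1961)
8^2 ≡ 8^2 = 64 ≡ 64 (mod 1961)
8^4 ≡ 64^2 = 4096 ≡ 174 (mod 1961)
8^8 ≡ 174^2 = 30276 ≡ 861 (mod 1961)
8^16 ≡ 861^2 = 741321 ≡ 63 (mod 1961)
8^32 ≡ 63^2 = 3969 ≡ 47 (mod 1961)
8^64 ≡ 47^2 = 2209 ≡ 248 (mod 1961)
8^128 ≡ 248^2 = 61504 ≡ 713 (mod 1961)
245 = 128 + 64 + 32 + 16 + 4 + 1 in binary powers of 2.
So 8^245 ≡ 713 · 248 · 47 · 63 · 174 · 8 ≡ 393 (mod 1961).
Squaring chain: 393 → 1491 → 1268; never reaches −1, so base 8 is a Miller–Rabin witness that 1961 is composite.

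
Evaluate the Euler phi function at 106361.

99360

Factor: 106361 = 31 · 47 · 73.
φ(106361) = (31−1) · (47−1) · (73−1) = 30 · 46 · 72 = 99360.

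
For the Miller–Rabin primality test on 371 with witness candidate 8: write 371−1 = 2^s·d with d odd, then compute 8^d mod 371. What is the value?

71

371 − 1 = 370 = 2^1 · 185, so d = 185.
8^1 ≡ 8 (mod 371)
8^2 ≡ 8^2 = 64 ≡ 64 (mod 371)
8^4 ≡ 64^2 = 4096 ≡ 15 (mod 371)
8^8 ≡ 15^2 = 225 ≡ 225 (mod 371)
8^16 ≡ 225^2 = 50625 ≡ 169 (mod 371)
8^32 ≡ 169^2 = 28561 ≡ 365 (mod 371)
8^64 ≡ 365^2 = 133225 ≡ 36 (mod 371)
8^128 ≡ 36^2 = 1296 ≡ 183 (mod 371)
185 = 128 + 32 + 16 + 8 + 1 in binary powers of 2.
So 8^185 ≡ 183 · 365 · 169 · 225 · 8 ≡ 71 (mod 371).
Squaring chain: 71; never reaches −1, so base 8 is a Miller–Rabin witness that 371 is composite.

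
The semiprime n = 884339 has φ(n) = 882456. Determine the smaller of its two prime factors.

887

φ(n) = (p−1)(q−1) = n − (p+q) + 1, so p + q = 884339 − 882456 + 1 = 1884.
p and q are the roots of t² − 1884t + 884339 = 0.
Discriminant: 1884² − 4·884339 = 3549456 − 3537356 = 12100; √12100 = 110.
q = (1884 − 110)/2 = 887, p = (1884 + 110)/2 = 997.
Check: 887 · 997 = 884339.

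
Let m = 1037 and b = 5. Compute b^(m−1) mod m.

5^1 ≡ 5 (mod 1037)
5^2 ≡ 5^2 = 25 ≡ 25 (mod 1037)
5^4 ≡ 25^2 = 625 ≡ 625 (mod 1037)
5^8 ≡ 625^2 = 390625 ≡ 713 (mod 1037)
5^16 ≡ 713^2 = 508369 ≡ 239 (mod 1037)
5^32 ≡ 239^2 = 57121 ≡ 86 (mod 1037)
5^64 ≡ 86^2 = 7396 ≡ 137 (mod 1037)
5^128 ≡ 137^2 = 18769 ≡ 103 (mod 1037)
5^256 ≡ 103^2 = 10609 ≡ 239 (mod 1037)
5^512 ≡ 239^2 = 57121 ≡ 86 (mod 1037)
5^1024 ≡ 86^2 = 7396 ≡ 137 (mod 1037)
1036 = 1024 + 8 + 4 in binary powers of 2.
So 5^1036 ≡ 137 · 713 · 625 ≡ 361 (mod 1037).
Since 361 ≠ 1, base 5 is a Fermat witness: 1037 is composite.

361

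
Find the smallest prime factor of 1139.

1139 is odd.
Digit sum 14, not divisible by 3.
Ends in 9: not divisible by 5.
7: 1139 = 7·162 + 5
11: 1139 = 11·103 + 6
13: 1139 = 13·87 + 8
17: 1139 = 17·67

17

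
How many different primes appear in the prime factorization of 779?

2

779 = 19 · 41
779 = 19 · 41, which has 2 distinct prime factors.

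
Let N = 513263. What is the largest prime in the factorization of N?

513263 = 73 · 7031
7031 = 79 · 89
89 is prime.
So 513263 = 73 · 79 · 89; the largest prime factor is 89.

89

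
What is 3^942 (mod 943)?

3^1 ≡ 3 (mod 943)
3^2 ≡ 3^2 = 9 ≡ 9 (mod 943)
3^4 ≡ 9^2 = 81 ≡ 81 (mod 943)
3^8 ≡ 81^2 = 6561 ≡ 903 (mod 943)
3^16 ≡ 903^2 = 815409 ≡ 657 (mod 943)
3^32 ≡ 657^2 = 431649 ≡ 698 (mod 943)
3^64 ≡ 698^2 = 487204 ≡ 616 (mod 943)
3^128 ≡ 616^2 = 379456 ≡ 370 (mod 943)
3^256 ≡ 370^2 = 136900 ≡ 165 (mod 943)
3^512 ≡ 165^2 = 27225 ≡ 821 (mod 943)
942 = 512 + 256 + 128 + 32 + 8 + 4 + 2 in binary powers of 2.
So 3^942 ≡ 821 · 165 · 370 · 698 · 903 · 81 · 9 ≡ 278 (mod 943).
Since 278 ≠ 1, base 3 is a Fermat witness: 943 is composite.

278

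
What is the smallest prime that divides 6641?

29

6641 is odd.
Digit sum 17, not divisible by 3.
Ends in 1: not divisible by 5.
7: 6641 = 7·948 + 5
11: 6641 = 11·603 + 8
13: 6641 = 13·510 + 11
17: 6641 = 17·390 + 11
19: 6641 = 19·349 + 10
23: 6641 = 23·288 + 17
29: 6641 = 29·229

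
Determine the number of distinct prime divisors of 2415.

2415 = 3 · 805
805 = 5 · 161
161 = 7 · 23
2415 = 3 · 5 · 7 · 23, which has 4 distinct prime factors.

4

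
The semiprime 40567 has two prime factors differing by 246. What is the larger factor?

359

Since p = q + 246, we have 40567 = q(q + 246), so q² + 246q − 40567 = 0.
Discriminant: 246² + 4·40567 = 60516 + 162268 = 222784; √222784 = 472.
q = (−246 + 472)/2 = 113, and p = q + 246 = 359.
Check: 113 · 359 = 40567.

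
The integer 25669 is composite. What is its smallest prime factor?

25669 is odd.
Digit sum 28, not divisible by 3.
Ends in 9: not divisible by 5.
7: 25669 = 7·3667

7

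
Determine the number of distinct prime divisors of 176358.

176358 = 2 · 88179
88179 = 3 · 29393
29393 = 7 · 4199
4199 = 13 · 323
323 = 17 · 19
176358 = 2 · 3 · 7 · 13 · 17 · 19, which has 6 distinct prime factors.

6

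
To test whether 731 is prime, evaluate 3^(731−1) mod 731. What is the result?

195

3^1 ≡ 3 (mod 731)
3^2 ≡ 3^2 = 9 ≡ 9 (mod 731)
3^4 ≡ 9^2 = 81 ≡ 81 (mod 731)
3^8 ≡ 81^2 = 6561 ≡ 713 (mod 731)
3^16 ≡ 713^2 = 508369 ≡ 324 (mod 731)
3^32 ≡ 324^2 = 104976 ≡ 443 (mod 731)
3^64 ≡ 443^2 = 196249 ≡ 341 (mod 731)
3^128 ≡ 341^2 = 116281 ≡ 52 (mod 731)
3^256 ≡ 52^2 = 2704 ≡ 511 (mod 731)
3^512 ≡ 511^2 = 261121 ≡ 154 (mod 731)
730 = 512 + 128 + 64 + 16 + 8 + 2 in binary powers of 2.
So 3^730 ≡ 154 · 52 · 341 · 324 · 713 · 9 ≡ 195 (mod 731).
Since 195 ≠ 1, base 3 is a Fermat witness: 731 is composite.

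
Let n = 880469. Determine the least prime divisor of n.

29

880469 is odd.
Digit sum 35, not divisible by 3.
Ends in 9: not divisible by 5.
7: 880469 = 7·125781 + 2
11: 880469 = 11·80042 + 7
13: 880469 = 13·67728 + 5
17: 880469 = 17·51792 + 5
19: 880469 = 19·46340 + 9
23: 880469 = 23·38281 + 6
29: 880469 = 29·30361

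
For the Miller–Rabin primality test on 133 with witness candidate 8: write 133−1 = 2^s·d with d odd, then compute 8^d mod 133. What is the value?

133 − 1 = 132 = 2^2 · 33, so d = 33.
8^1 ≡ 8 (mod 133)
8^2 ≡ 8^2 = 64 ≡ 64 (mod 133)
8^4 ≡ 64^2 = 4096 ≡ 106 (mod 133)
8^8 ≡ 106^2 = 11236 ≡ 64 (mod 133)
8^16 ≡ 64^2 = 4096 ≡ 106 (mod 133)
8^32 ≡ 106^2 = 11236 ≡ 64 (mod 133)
33 = 32 + 1 in binary powers of 2.
So 8^33 ≡ 64 · 8 ≡ 113 (mod 133).
Squaring chain: 113 → 1; never reaches −1, so base 8 is a Miller–Rabin witness that 133 is composite.

113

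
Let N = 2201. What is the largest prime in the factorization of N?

71

2201 = 31 · 71
71 is prime.
So 2201 = 31 · 71; the largest prime factor is 71.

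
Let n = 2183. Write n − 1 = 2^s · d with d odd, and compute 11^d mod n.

1026

2183 − 1 = 2182 = 2^1 · 1091, so d = 1091.
11^1 ≡ 11 (mod 2183)
11^2 ≡ 11^2 = 121 ≡ 121 (mod 2183)
11^4 ≡ 121^2 = 14641 ≡ 1543 (mod 2183)
11^8 ≡ 1543^2 = 2380849 ≡ 1379 (mod 2183)
11^16 ≡ 1379^2 = 1901641 ≡ 248 (mod 2183)
11^32 ≡ 248^2 = 61504 ≡ 380 (mod 2183)
11^64 ≡ 380^2 = 144400 ≡ 322 (mod 2183)
11^128 ≡ 322^2 = 103684 ≡ 1083 (mod 2183)
11^256 ≡ 1083^2 = 1172889 ≡ 618 (mod 2183)
11^512 ≡ 618^2 = 381924 ≡ 2082 (mod 2183)
11^1024 ≡ 2082^2 = 4334724 ≡ 1469 (mod 2183)
1091 = 1024 + 64 + 2 + 1 in binary powers of 2.
So 11^1091 ≡ 1469 · 322 · 121 · 11 ≡ 1026 (mod 2183).
Squaring chain: 1026; never reaches −1, so base 11 is a Miller–Rabin witness that 2183 is composite.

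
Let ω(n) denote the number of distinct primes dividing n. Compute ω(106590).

106590 = 2 · 53295
53295 = 3 · 17765
17765 = 5 · 3553
3553 = 11 · 323
323 = 17 · 19
106590 = 2 · 3 · 5 · 11 · 17 · 19, which has 6 distinct prime factors.

6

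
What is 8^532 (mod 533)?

469

8^1 ≡ 8 (mod 533)
8^2 ≡ 8^2 = 64 ≡ 64 (mod 533)
8^4 ≡ 64^2 = 4096 ≡ 365 (mod 533)
8^8 ≡ 365^2 = 133225 ≡ 508 (mod 533)
8^16 ≡ 508^2 = 258064 ≡ 92 (mod 533)
8^32 ≡ 92^2 = 8464 ≡ 469 (mod 533)
8^64 ≡ 469^2 = 219961 ≡ 365 (mod 533)
8^128 ≡ 365^2 = 133225 ≡ 508 (mod 533)
8^256 ≡ 508^2 = 258064 ≡ 92 (mod 533)
8^512 ≡ 92^2 = 8464 ≡ 469 (mod 533)
532 = 512 + 16 + 4 in binary powers of 2.
So 8^532 ≡ 469 · 92 · 365 ≡ 469 (mod 533).
Since 469 ≠ 1, base 8 is a Fermat witness: 533 is composite.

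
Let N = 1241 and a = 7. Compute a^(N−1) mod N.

7^1 ≡ 7 (mod 1241)
7^2 ≡ 7^2 = 49 ≡ 49 (mod 1241)
7^4 ≡ 49^2 = 2401 ≡ 1160 (mod 1241)
7^8 ≡ 1160^2 = 1345600 ≡ 356 (mod 1241)
7^16 ≡ 356^2 = 126736 ≡ 154 (mod 1241)
7^32 ≡ 154^2 = 23716 ≡ 137 (mod 1241)
7^64 ≡ 137^2 = 18769 ≡ 154 (mod 1241)
7^128 ≡ 154^2 = 23716 ≡ 137 (mod 1241)
7^256 ≡ 137^2 = 18769 ≡ 154 (mod 1241)
7^512 ≡ 154^2 = 23716 ≡ 137 (mod 1241)
7^1024 ≡ 137^2 = 18769 ≡ 154 (mod 1241)
1240 = 1024 + 128 + 64 + 16 + 8 in binary powers of 2.
So 7^1240 ≡ 154 · 137 · 154 · 154 · 356 ≡ 373 (mod 1241).
Since 373 ≠ 1, base 7 is a Fermat witness: 1241 is composite.

373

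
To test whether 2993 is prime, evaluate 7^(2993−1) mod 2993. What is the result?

7^1 ≡ 7 (mod 2993)
7^2 ≡ 7^2 = 49 ≡ 49 (mod 2993)
7^4 ≡ 49^2 = 2401 ≡ 2401 (mod 2993)
7^8 ≡ 2401^2 = 5764801 ≡ 283 (mod 2993)
7^16 ≡ 283^2 = 80089 ≡ 2271 (mod 2993)
7^32 ≡ 2271^2 = 5157441 ≡ 502 (mod 2993)
7^64 ≡ 502^2 = 252004 ≡ 592 (mod 2993)
7^128 ≡ 592^2 = 350464 ≡ 283 (mod 2993)
7^256 ≡ 283^2 = 80089 ≡ 2271 (mod 2993)
7^512 ≡ 2271^2 = 5157441 ≡ 502 (mod 2993)
7^1024 ≡ 502^2 = 252004 ≡ 592 (mod 2993)
7^2048 ≡ 592^2 = 350464 ≡ 283 (mod 2993)
2992 = 2048 + 512 + 256 + 128 + 32 + 16 in binary powers of 2.
So 7^2992 ≡ 283 · 502 · 2271 · 283 · 502 · 2271 ≡ 1322 (mod 2993).
Since 1322 ≠ 1, base 7 is a Fermat witness: 2993 is composite.

1322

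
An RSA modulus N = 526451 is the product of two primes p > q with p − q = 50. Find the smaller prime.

701

Since p = q + 50, we have 526451 = q(q + 50), so q² + 50q − 526451 = 0.
Discriminant: 50² + 4·526451 = 2500 + 2105804 = 2108304; √2108304 = 1452.
q = (−50 + 1452)/2 = 701, and p = q + 50 = 751.
Check: 701 · 751 = 526451.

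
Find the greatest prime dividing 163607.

163607 = 47 · 3481
3481 = 59 · 59
59 = 59 · 1
So 163607 = 47 · 59^2; the largest prime factor is 59.

59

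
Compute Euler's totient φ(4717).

4576

Factor: 4717 = 53 · 89.
φ(4717) = (53−1) · (89−1) = 52 · 88 = 4576.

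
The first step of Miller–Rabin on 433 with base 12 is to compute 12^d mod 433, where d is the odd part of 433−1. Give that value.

433 − 1 = 432 = 2^4 · 27, so d = 27.
12^1 ≡ 12 (mod 433)
12^2 ≡ 12^2 = 144 ≡ 144 (mod 433)
12^4 ≡ 144^2 = 20736 ≡ 385 (mod 433)
12^8 ≡ 385^2 = 148225 ≡ 139 (mod 433)
12^16 ≡ 139^2 = 19321 ≡ 269 (mod 433)
27 = 16 + 8 + 2 + 1 in binary powers of 2.
So 12^27 ≡ 269 · 139 · 144 · 12 ≡ 254 (mod 433).
Squaring chain: 254 → 432 → 1 → 1; reaches −1, so base 12 does not prove 433 composite.

254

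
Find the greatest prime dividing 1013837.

1013837 = 11 · 92167
92167 = 37 · 2491
2491 = 47 · 53
53 is prime.
So 1013837 = 11 · 37 · 47 · 53; the largest prime factor is 53.

53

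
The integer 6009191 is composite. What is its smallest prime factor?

6009191 is odd.
Digit sum 26, not divisible by 3.
Ends in 1: not divisible by 5.
7: 6009191 = 7·858455 + 6
11: 6009191 = 11·546290 + 1
13: 6009191 = 13·462245 + 6
17: 6009191 = 17·353481 + 14
19: 6009191 = 19·316273 + 4
23: 6009191 = 23·261269 + 4
29: 6009191 = 29·207213 + 14
31: 6009191 = 31·193844 + 27
37: 6009191 = 37·162410 + 21
41: 6009191 = 41·146565 + 26
43: 6009191 = 43·139748 + 27
47: 6009191 = 47·127855 + 6
53: 6009191 = 53·113380 + 51
59: 6009191 = 59·101850 + 41
61: 6009191 = 61·98511 + 20
67: 6009191 = 67·89689 + 28
71: 6009191 = 71·84636 + 35
73: 6009191 = 73·82317 + 50
79: 6009191 = 79·76065 + 56
83: 6009191 = 83·72399 + 74
89: 6009191 = 89·67519

89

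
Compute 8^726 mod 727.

1

8^1 ≡ 8 (mod 727)
8^2 ≡ 8^2 = 64 ≡ 64 (mod 727)
8^4 ≡ 64^2 = 4096 ≡ 461 (mod 727)
8^8 ≡ 461^2 = 212521 ≡ 237 (mod 727)
8^16 ≡ 237^2 = 56169 ≡ 190 (mod 727)
8^32 ≡ 190^2 = 36100 ≡ 477 (mod 727)
8^64 ≡ 477^2 = 227529 ≡ 705 (mod 727)
8^128 ≡ 705^2 = 497025 ≡ 484 (mod 727)
8^256 ≡ 484^2 = 234256 ≡ 162 (mod 727)
8^512 ≡ 162^2 = 26244 ≡ 72 (mod 727)
726 = 512 + 128 + 64 + 16 + 4 + 2 in binary powers of 2.
So 8^726 ≡ 72 · 484 · 705 · 190 · 461 · 64 ≡ 1 (mod 727).
Since the result is 1, base 8 gives no evidence that 727 is composite.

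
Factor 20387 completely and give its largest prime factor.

37

20387 = 19 · 1073
1073 = 29 · 37
37 is prime.
So 20387 = 19 · 29 · 37; the largest prime factor is 37.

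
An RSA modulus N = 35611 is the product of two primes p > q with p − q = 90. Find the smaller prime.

Since p = q + 90, we have 35611 = q(q + 90), so q² + 90q − 35611 = 0.
Discriminant: 90² + 4·35611 = 8100 + 142444 = 150544; √150544 = 388.
q = (−90 + 388)/2 = 149, and p = q + 90 = 239.
Check: 149 · 239 = 35611.

149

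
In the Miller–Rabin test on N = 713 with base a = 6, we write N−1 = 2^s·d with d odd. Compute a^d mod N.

713 − 1 = 712 = 2^3 · 89, so d = 89.
6^1 ≡ 6 (mod 713)
6^2 ≡ 6^2 = 36 ≡ 36 (mod 713)
6^4 ≡ 36^2 = 1296 ≡ 583 (mod 713)
6^8 ≡ 583^2 = 339889 ≡ 501 (mod 713)
6^16 ≡ 501^2 = 251001 ≡ 25 (mod 713)
6^32 ≡ 25^2 = 625 ≡ 625 (mod 713)
6^64 ≡ 625^2 = 390625 ≡ 614 (mod 713)
89 = 64 + 16 + 8 + 1 in binary powers of 2.
So 6^89 ≡ 614 · 25 · 501 · 6 ≡ 305 (mod 713).
Squaring chain: 305 → 335 → 284; never reaches −1, so base 6 is a Miller–Rabin witness that 713 is composite.

305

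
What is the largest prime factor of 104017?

59

104017 = 41 · 2537
2537 = 43 · 59
59 is prime.
So 104017 = 41 · 43 · 59; the largest prime factor is 59.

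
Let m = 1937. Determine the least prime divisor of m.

1937 is odd.
Digit sum 20, not divisible by 3.
Ends in 7: not divisible by 5.
7: 1937 = 7·276 + 5
11: 1937 = 11·176 + 1
13: 1937 = 13·149

13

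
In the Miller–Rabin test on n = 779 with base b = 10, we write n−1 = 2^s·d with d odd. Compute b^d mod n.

242

779 − 1 = 778 = 2^1 · 389, so d = 389.
10^1 ≡ 10 (mod 779)
10^2 ≡ 10^2 = 100 ≡ 100 (mod 779)
10^4 ≡ 100^2 = 10000 ≡ 652 (mod 779)
10^8 ≡ 652^2 = 425104 ≡ 549 (mod 779)
10^16 ≡ 549^2 = 301401 ≡ 707 (mod 779)
10^32 ≡ 707^2 = 499849 ≡ 510 (mod 779)
10^64 ≡ 510^2 = 260100 ≡ 693 (mod 779)
10^128 ≡ 693^2 = 480249 ≡ 385 (mod 779)
10^256 ≡ 385^2 = 148225 ≡ 215 (mod 779)
389 = 256 + 128 + 4 + 1 in binary powers of 2.
So 10^389 ≡ 215 · 385 · 652 · 10 ≡ 242 (mod 779).
Squaring chain: 242; never reaches −1, so base 10 is a Miller–Rabin witness that 779 is composite.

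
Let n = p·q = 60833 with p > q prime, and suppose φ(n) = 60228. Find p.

φ(n) = (p−1)(q−1) = n − (p+q) + 1, so p + q = 60833 − 60228 + 1 = 606.
p and q are the roots of t² − 606t + 60833 = 0.
Discriminant: 606² − 4·60833 = 367236 − 243332 = 123904; √123904 = 352.
q = (606 − 352)/2 = 127, p = (606 + 352)/2 = 479.
Check: 127 · 479 = 60833.

479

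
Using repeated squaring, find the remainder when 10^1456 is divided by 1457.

754

10^1 ≡ 10 (mod 1457)
10^2 ≡ 10^2 = 100 ≡ 100 (mod 1457)
10^4 ≡ 100^2 = 10000 ≡ 1258 (mod 1457)
10^8 ≡ 1258^2 = 1582564 ≡ 262 (mod 1457)
10^16 ≡ 262^2 = 68644 ≡ 165 (mod 1457)
10^32 ≡ 165^2 = 27225 ≡ 999 (mod 1457)
10^64 ≡ 999^2 = 998001 ≡ 1413 (mod 1457)
10^128 ≡ 1413^2 = 1996569 ≡ 479 (mod 1457)
10^256 ≡ 479^2 = 229441 ≡ 692 (mod 1457)
10^512 ≡ 692^2 = 478864 ≡ 968 (mod 1457)
10^1024 ≡ 968^2 = 937024 ≡ 173 (mod 1457)
1456 = 1024 + 256 + 128 + 32 + 16 in binary powers of 2.
So 10^1456 ≡ 173 · 692 · 479 · 999 · 165 ≡ 754 (mod 1457).
Since 754 ≠ 1, base 10 is a Fermat witness: 1457 is composite.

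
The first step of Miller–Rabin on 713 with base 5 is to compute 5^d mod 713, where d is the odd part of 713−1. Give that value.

713 − 1 = 712 = 2^3 · 89, so d = 89.
5^1 ≡ 5 (mod 713)
5^2 ≡ 5^2 = 25 ≡ 25 (mod 713)
5^4 ≡ 25^2 = 625 ≡ 625 (mod 713)
5^8 ≡ 625^2 = 390625 ≡ 614 (mod 713)
5^16 ≡ 614^2 = 376996 ≡ 532 (mod 713)
5^32 ≡ 532^2 = 283024 ≡ 676 (mod 713)
5^64 ≡ 676^2 = 456976 ≡ 656 (mod 713)
89 = 64 + 16 + 8 + 1 in binary powers of 2.
So 5^89 ≡ 656 · 532 · 614 · 5 ≡ 304 (mod 713).
Squaring chain: 304 → 439 → 211; never reaches −1, so base 5 is a Miller–Rabin witness that 713 is composite.

304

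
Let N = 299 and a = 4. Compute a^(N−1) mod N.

4^1 ≡ 4 (mod 299)
4^2 ≡ 4^2 = 16 ≡ 16 (mod 299)
4^4 ≡ 16^2 = 256 ≡ 256 (mod 299)
4^8 ≡ 256^2 = 65536 ≡ 55 (mod 299)
4^16 ≡ 55^2 = 3025 ≡ 35 (mod 299)
4^32 ≡ 35^2 = 1225 ≡ 29 (mod 299)
4^64 ≡ 29^2 = 841 ≡ 243 (mod 299)
4^128 ≡ 243^2 = 59049 ≡ 146 (mod 299)
4^256 ≡ 146^2 = 21316 ≡ 87 (mod 299)
298 = 256 + 32 + 8 + 2 in binary powers of 2.
So 4^298 ≡ 87 · 29 · 55 · 16 ≡ 165 (mod 299).
Since 165 ≠ 1, base 4 is a Fermat witness: 299 is composite.

165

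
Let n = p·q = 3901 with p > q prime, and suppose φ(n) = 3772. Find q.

φ(n) = (p−1)(q−1) = n − (p+q) + 1, so p + q = 3901 − 3772 + 1 = 130.
p and q are the roots of t² − 130t + 3901 = 0.
Discriminant: 130² − 4·3901 = 16900 − 15604 = 1296; √1296 = 36.
q = (130 − 36)/2 = 47, p = (130 + 36)/2 = 83.
Check: 47 · 83 = 3901.

47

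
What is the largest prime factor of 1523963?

83

1523963 = 7 · 217709
217709 = 43 · 5063
5063 = 61 · 83
83 is prime.
So 1523963 = 7 · 43 · 61 · 83; the largest prime factor is 83.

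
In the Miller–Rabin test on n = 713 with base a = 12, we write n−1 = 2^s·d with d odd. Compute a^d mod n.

713 − 1 = 712 = 2^3 · 89, so d = 89.
12^1 ≡ 12 (mod 713)
12^2 ≡ 12^2 = 144 ≡ 144 (mod 713)
12^4 ≡ 144^2 = 20736 ≡ 59 (mod 713)
12^8 ≡ 59^2 = 3481 ≡ 629 (mod 713)
12^16 ≡ 629^2 = 395641 ≡ 639 (mod 713)
12^32 ≡ 639^2 = 408321 ≡ 485 (mod 713)
12^64 ≡ 485^2 = 235225 ≡ 648 (mod 713)
89 = 64 + 16 + 8 + 1 in binary powers of 2.
So 12^89 ≡ 648 · 639 · 629 · 12 ≡ 633 (mod 713).
Squaring chain: 633 → 696 → 289; never reaches −1, so base 12 is a Miller–Rabin witness that 713 is composite.

633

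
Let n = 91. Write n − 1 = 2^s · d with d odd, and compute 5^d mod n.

91 − 1 = 90 = 2^1 · 45, so d = 45.
5^1 ≡ 5 (mod 91)
5^2 ≡ 5^2 = 25 ≡ 25 (mod 91)
5^4 ≡ 25^2 = 625 ≡ 79 (mod 91)
5^8 ≡ 79^2 = 6241 ≡ 53 (mod 91)
5^16 ≡ 53^2 = 2809 ≡ 79 (mod 91)
5^32 ≡ 79^2 = 6241 ≡ 53 (mod 91)
45 = 32 + 8 + 4 + 1 in binary powers of 2.
So 5^45 ≡ 53 · 53 · 79 · 5 ≡ 83 (mod 91).
Squaring chain: 83; never reaches −1, so base 5 is a Miller–Rabin witness that 91 is composite.

83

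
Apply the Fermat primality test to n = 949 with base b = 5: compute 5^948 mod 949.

5^1 ≡ 5 (mod 949)
5^2 ≡ 5^2 = 25 ≡ 25 (mod 949)
5^4 ≡ 25^2 = 625 ≡ 625 (mod 949)
5^8 ≡ 625^2 = 390625 ≡ 586 (mod 949)
5^16 ≡ 586^2 = 343396 ≡ 807 (mod 949)
5^32 ≡ 807^2 = 651249 ≡ 235 (mod 949)
5^64 ≡ 235^2 = 55225 ≡ 183 (mod 949)
5^128 ≡ 183^2 = 33489 ≡ 274 (mod 949)
5^256 ≡ 274^2 = 75076 ≡ 105 (mod 949)
5^512 ≡ 105^2 = 11025 ≡ 586 (mod 949)
948 = 512 + 256 + 128 + 32 + 16 + 4 in binary powers of 2.
So 5^948 ≡ 586 · 105 · 274 · 235 · 807 · 625 ≡ 885 (mod 949).
Since 885 ≠ 1, base 5 is a Fermat witness: 949 is composite.

885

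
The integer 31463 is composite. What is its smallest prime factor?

31463 is odd.
Digit sum 17, not divisible by 3.
Ends in 3: not divisible by 5.
7: 31463 = 7·4494 + 5
11: 31463 = 11·2860 + 3
13: 31463 = 13·2420 + 3
17: 31463 = 17·1850 + 13
19: 31463 = 19·1655 + 18
23: 31463 = 23·1367 + 22
29: 31463 = 29·1084 + 27
31: 31463 = 31·1014 + 29
37: 31463 = 37·850 + 13
41: 31463 = 41·767 + 16
43: 31463 = 43·731 + 30
47: 31463 = 47·669 + 20
53: 31463 = 53·593 + 34
59: 31463 = 59·533 + 16
61: 31463 = 61·515 + 48
67: 31463 = 67·469 + 40
71: 31463 = 71·443 + 10
73: 31463 = 73·431

73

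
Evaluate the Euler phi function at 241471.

Factor: 241471 = 19 · 71 · 179.
φ(241471) = (19−1) · (71−1) · (179−1) = 18 · 70 · 178 = 224280.

224280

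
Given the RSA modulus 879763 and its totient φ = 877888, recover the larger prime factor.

φ(n) = (p−1)(q−1) = n − (p+q) + 1, so p + q = 879763 − 877888 + 1 = 1876.
p and q are the roots of t² − 1876t + 879763 = 0.
Discriminant: 1876² − 4·879763 = 3519376 − 3519052 = 324; √324 = 18.
q = (1876 − 18)/2 = 929, p = (1876 + 18)/2 = 947.
Check: 929 · 947 = 879763.

947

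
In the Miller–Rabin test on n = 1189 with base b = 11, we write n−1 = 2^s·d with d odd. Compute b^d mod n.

438

1189 − 1 = 1188 = 2^2 · 297, so d = 297.
11^1 ≡ 11 (mod 1189)
11^2 ≡ 11^2 = 121 ≡ 121 (mod 1189)
11^4 ≡ 121^2 = 14641 ≡ 373 (mod 1189)
11^8 ≡ 373^2 = 139129 ≡ 16 (mod 1189)
11^16 ≡ 16^2 = 256 ≡ 256 (mod 1189)
11^32 ≡ 256^2 = 65536 ≡ 141 (mod 1189)
11^64 ≡ 141^2 = 19881 ≡ 857 (mod 1189)
11^128 ≡ 857^2 = 734449 ≡ 836 (mod 1189)
11^256 ≡ 836^2 = 698896 ≡ 953 (mod 1189)
297 = 256 + 32 + 8 + 1 in binary powers of 2.
So 11^297 ≡ 953 · 141 · 16 · 11 ≡ 438 (mod 1189).
Squaring chain: 438 → 415; never reaches −1, so base 11 is a Miller–Rabin witness that 1189 is composite.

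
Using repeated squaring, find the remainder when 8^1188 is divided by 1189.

8^1 ≡ 8 (mod 1189)
8^2 ≡ 8^2 = 64 ≡ 64 (mod 1189)
8^4 ≡ 64^2 = 4096 ≡ 529 (mod 1189)
8^8 ≡ 529^2 = 279841 ≡ 426 (mod 1189)
8^16 ≡ 426^2 = 181476 ≡ 748 (mod 1189)
8^32 ≡ 748^2 = 559504 ≡ 674 (mod 1189)
8^64 ≡ 674^2 = 454276 ≡ 78 (mod 1189)
8^128 ≡ 78^2 = 6084 ≡ 139 (mod 1189)
8^256 ≡ 139^2 = 19321 ≡ 297 (mod 1189)
8^512 ≡ 297^2 = 88209 ≡ 223 (mod 1189)
8^1024 ≡ 223^2 = 49729 ≡ 980 (mod 1189)
1188 = 1024 + 128 + 32 + 4 in binary powers of 2.
So 8^1188 ≡ 980 · 139 · 674 · 529 ≡ 836 (mod 1189).
Since 836 ≠ 1, base 8 is a Fermat witness: 1189 is composite.

836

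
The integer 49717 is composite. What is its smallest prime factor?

83

49717 is odd.
Digit sum 28, not divisible by 3.
Ends in 7: not divisible by 5.
7: 49717 = 7·7102 + 3
11: 49717 = 11·4519 + 8
13: 49717 = 13·3824 + 5
17: 49717 = 17·2924 + 9
19: 49717 = 19·2616 + 13
23: 49717 = 23·2161 + 14
29: 49717 = 29·1714 + 11
31: 49717 = 31·1603 + 24
37: 49717 = 37·1343 + 26
41: 49717 = 41·1212 + 25
43: 49717 = 43·1156 + 9
47: 49717 = 47·1057 + 38
53: 49717 = 53·938 + 3
59: 49717 = 59·842 + 39
61: 49717 = 61·815 + 2
67: 49717 = 67·742 + 3
71: 49717 = 71·700 + 17
73: 49717 = 73·681 + 4
79: 49717 = 79·629 + 26
83: 49717 = 83·599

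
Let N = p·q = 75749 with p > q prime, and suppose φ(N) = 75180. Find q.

211

φ(n) = (p−1)(q−1) = n − (p+q) + 1, so p + q = 75749 − 75180 + 1 = 570.
p and q are the roots of t² − 570t + 75749 = 0.
Discriminant: 570² − 4·75749 = 324900 − 302996 = 21904; √21904 = 148.
q = (570 − 148)/2 = 211, p = (570 + 148)/2 = 359.
Check: 211 · 359 = 75749.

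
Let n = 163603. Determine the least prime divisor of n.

163603 is odd.
Digit sum 19, not divisible by 3.
Ends in 3: not divisible by 5.
7: 163603 = 7·23371 + 6
11: 163603 = 11·14873

11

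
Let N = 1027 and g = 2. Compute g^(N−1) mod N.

857

2^1 ≡ 2 (mod 1027)
2^2 ≡ 2^2 = 4 ≡ 4 (mod 1027)
2^4 ≡ 4^2 = 16 ≡ 16 (mod 1027)
2^8 ≡ 16^2 = 256 ≡ 256 (mod 1027)
2^16 ≡ 256^2 = 65536 ≡ 835 (mod 1027)
2^32 ≡ 835^2 = 697225 ≡ 919 (mod 1027)
2^64 ≡ 919^2 = 844561 ≡ 367 (mod 1027)
2^128 ≡ 367^2 = 134689 ≡ 152 (mod 1027)
2^256 ≡ 152^2 = 23104 ≡ 510 (mod 1027)
2^512 ≡ 510^2 = 260100 ≡ 269 (mod 1027)
2^1024 ≡ 269^2 = 72361 ≡ 471 (mod 1027)
1026 = 1024 + 2 in binary powers of 2.
So 2^1026 ≡ 471 · 4 ≡ 857 (mod 1027).
Since 857 ≠ 1, base 2 is a Fermat witness: 1027 is composite.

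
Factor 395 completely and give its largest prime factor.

395 = 5 · 79
79 is prime.
So 395 = 5 · 79; the largest prime factor is 79.

79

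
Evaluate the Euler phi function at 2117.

Factor: 2117 = 29 · 73.
φ(2117) = (29−1) · (73−1) = 28 · 72 = 2016.

2016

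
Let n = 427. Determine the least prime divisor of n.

427 is odd.
Digit sum 13, not divisible by 3.
Ends in 7: not divisible by 5.
7: 427 = 7·61

7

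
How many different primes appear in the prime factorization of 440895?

440895 = 3 · 146965
146965 = 5 · 29393
29393 = 7 · 4199
4199 = 13 · 323
323 = 17 · 19
440895 = 3 · 5 · 7 · 13 · 17 · 19, which has 6 distinct prime factors.

6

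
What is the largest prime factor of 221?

221 = 13 · 17
17 is prime.
So 221 = 13 · 17; the largest prime factor is 17.

17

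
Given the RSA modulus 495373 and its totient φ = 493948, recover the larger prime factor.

φ(n) = (p−1)(q−1) = n − (p+q) + 1, so p + q = 495373 − 493948 + 1 = 1426.
p and q are the roots of t² − 1426t + 495373 = 0.
Discriminant: 1426² − 4·495373 = 2033476 − 1981492 = 51984; √51984 = 228.
q = (1426 − 228)/2 = 599, p = (1426 + 228)/2 = 827.
Check: 599 · 827 = 495373.

827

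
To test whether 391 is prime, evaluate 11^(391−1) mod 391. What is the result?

110

11^1 ≡ 11 (mod 391)
11^2 ≡ 11^2 = 121 ≡ 121 (mod 391)
11^4 ≡ 121^2 = 14641 ≡ 174 (mod 391)
11^8 ≡ 174^2 = 30276 ≡ 169 (mod 391)
11^16 ≡ 169^2 = 28561 ≡ 18 (mod 391)
11^32 ≡ 18^2 = 324 ≡ 324 (mod 391)
11^64 ≡ 324^2 = 104976 ≡ 188 (mod 391)
11^128 ≡ 188^2 = 35344 ≡ 154 (mod 391)
11^256 ≡ 154^2 = 23716 ≡ 256 (mod 391)
390 = 256 + 128 + 4 + 2 in binary powers of 2.
So 11^390 ≡ 256 · 154 · 174 · 121 ≡ 110 (mod 391).
Since 110 ≠ 1, base 11 is a Fermat witness: 391 is composite.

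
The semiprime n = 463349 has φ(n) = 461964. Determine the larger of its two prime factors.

φ(n) = (p−1)(q−1) = n − (p+q) + 1, so p + q = 463349 − 461964 + 1 = 1386.
p and q are the roots of t² − 1386t + 463349 = 0.
Discriminant: 1386² − 4·463349 = 1920996 − 1853396 = 67600; √67600 = 260.
q = (1386 − 260)/2 = 563, p = (1386 + 260)/2 = 823.
Check: 563 · 823 = 463349.

823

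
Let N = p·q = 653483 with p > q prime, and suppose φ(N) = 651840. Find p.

971

φ(n) = (p−1)(q−1) = n − (p+q) + 1, so p + q = 653483 − 651840 + 1 = 1644.
p and q are the roots of t² − 1644t + 653483 = 0.
Discriminant: 1644² − 4·653483 = 2702736 − 2613932 = 88804; √88804 = 298.
q = (1644 − 298)/2 = 673, p = (1644 + 298)/2 = 971.
Check: 673 · 971 = 653483.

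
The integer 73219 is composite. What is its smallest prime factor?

17

73219 is odd.
Digit sum 22, not divisible by 3.
Ends in 9: not divisible by 5.
7: 73219 = 7·10459 + 6
11: 73219 = 11·6656 + 3
13: 73219 = 13·5632 + 3
17: 73219 = 17·4307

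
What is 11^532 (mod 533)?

146

11^1 ≡ 11 (mod 533)
11^2 ≡ 11^2 = 121 ≡ 121 (mod 533)
11^4 ≡ 121^2 = 14641 ≡ 250 (mod 533)
11^8 ≡ 250^2 = 62500 ≡ 139 (mod 533)
11^16 ≡ 139^2 = 19321 ≡ 133 (mod 533)
11^32 ≡ 133^2 = 17689 ≡ 100 (mod 533)
11^64 ≡ 100^2 = 10000 ≡ 406 (mod 533)
11^128 ≡ 406^2 = 164836 ≡ 139 (mod 533)
11^256 ≡ 139^2 = 19321 ≡ 133 (mod 533)
11^512 ≡ 133^2 = 17689 ≡ 100 (mod 533)
532 = 512 + 16 + 4 in binary powers of 2.
So 11^532 ≡ 100 · 133 · 250 ≡ 146 (mod 533).
Since 146 ≠ 1, base 11 is a Fermat witness: 533 is composite.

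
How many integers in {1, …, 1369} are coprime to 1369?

Factor: 1369 = 37^2.
φ(1369) = 37^1·(37−1) = 1332.

1332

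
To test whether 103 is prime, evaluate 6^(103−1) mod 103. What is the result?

6^1 ≡ 6 (mod 103)
6^2 ≡ 6^2 = 36 ≡ 36 (mod 103)
6^4 ≡ 36^2 = 1296 ≡ 60 (mod 103)
6^8 ≡ 60^2 = 3600 ≡ 98 (mod 103)
6^16 ≡ 98^2 = 9604 ≡ 25 (mod 103)
6^32 ≡ 25^2 = 625 ≡ 7 (mod 103)
6^64 ≡ 7^2 = 49 ≡ 49 (mod 103)
102 = 64 + 32 + 4 + 2 in binary powers of 2.
So 6^102 ≡ 49 · 7 · 60 · 36 ≡ 1 (mod 103).
Since the result is 1, base 6 gives no evidence that 103 is composite.

1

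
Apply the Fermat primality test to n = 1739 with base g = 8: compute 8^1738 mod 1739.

159

8^1 ≡ 8 (mod 1739)
8^2 ≡ 8^2 = 64 ≡ 64 (mod 1739)
8^4 ≡ 64^2 = 4096 ≡ 618 (mod 1739)
8^8 ≡ 618^2 = 381924 ≡ 1083 (mod 1739)
8^16 ≡ 1083^2 = 1172889 ≡ 803 (mod 1739)
8^32 ≡ 803^2 = 644809 ≡ 1379 (mod 1739)
8^64 ≡ 1379^2 = 1901641 ≡ 914 (mod 1739)
8^128 ≡ 914^2 = 835396 ≡ 676 (mod 1739)
8^256 ≡ 676^2 = 456976 ≡ 1358 (mod 1739)
8^512 ≡ 1358^2 = 1844164 ≡ 824 (mod 1739)
8^1024 ≡ 824^2 = 678976 ≡ 766 (mod 1739)
1738 = 1024 + 512 + 128 + 64 + 8 + 2 in binary powers of 2.
So 8^1738 ≡ 766 · 824 · 676 · 914 · 1083 · 64 ≡ 159 (mod 1739).
Since 159 ≠ 1, base 8 is a Fermat witness: 1739 is composite.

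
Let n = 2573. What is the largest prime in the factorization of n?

83

2573 = 31 · 83
83 is prime.
So 2573 = 31 · 83; the largest prime factor is 83.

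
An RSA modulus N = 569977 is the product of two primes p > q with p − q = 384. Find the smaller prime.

Since p = q + 384, we have 569977 = q(q + 384), so q² + 384q − 569977 = 0.
Discriminant: 384² + 4·569977 = 147456 + 2279908 = 2427364; √2427364 = 1558.
q = (−384 + 1558)/2 = 587, and p = q + 384 = 971.
Check: 587 · 971 = 569977.

587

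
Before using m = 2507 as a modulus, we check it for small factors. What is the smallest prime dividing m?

23

2507 is odd.
Digit sum 14, not divisible by 3.
Ends in 7: not divisible by 5.
7: 2507 = 7·358 + 1
11: 2507 = 11·227 + 10
13: 2507 = 13·192 + 11
17: 2507 = 17·147 + 8
19: 2507 = 19·131 + 18
23: 2507 = 23·109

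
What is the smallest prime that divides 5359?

5359 is odd.
Digit sum 22, not divisible by 3.
Ends in 9: not divisible by 5.
7: 5359 = 7·765 + 4
11: 5359 = 11·487 + 2
13: 5359 = 13·412 + 3
17: 5359 = 17·315 + 4
19: 5359 = 19·282 + 1
23: 5359 = 23·233

23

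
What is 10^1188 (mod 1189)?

10^1 ≡ 10 (mod 1189)
10^2 ≡ 10^2 = 100 ≡ 100 (mod 1189)
10^4 ≡ 100^2 = 10000 ≡ 488 (mod 1189)
10^8 ≡ 488^2 = 238144 ≡ 344 (mod 1189)
10^16 ≡ 344^2 = 118336 ≡ 625 (mod 1189)
10^32 ≡ 625^2 = 390625 ≡ 633 (mod 1189)
10^64 ≡ 633^2 = 400689 ≡ 1185 (mod 1189)
10^128 ≡ 1185^2 = 1404225 ≡ 16 (mod 1189)
10^256 ≡ 16^2 = 256 ≡ 256 (mod 1189)
10^512 ≡ 256^2 = 65536 ≡ 141 (mod 1189)
10^1024 ≡ 141^2 = 19881 ≡ 857 (mod 1189)
1188 = 1024 + 128 + 32 + 4 in binary powers of 2.
So 10^1188 ≡ 857 · 16 · 633 · 488 ≡ 426 (mod 1189).
Since 426 ≠ 1, base 10 is a Fermat witness: 1189 is composite.

426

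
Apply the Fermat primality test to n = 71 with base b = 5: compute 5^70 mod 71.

5^1 ≡ 5 (mod 71)
5^2 ≡ 5^2 = 25 ≡ 25 (mod 71)
5^4 ≡ 25^2 = 625 ≡ 57 (mod 71)
5^8 ≡ 57^2 = 3249 ≡ 54 (mod 71)
5^16 ≡ 54^2 = 2916 ≡ 5 (mod 71)
5^32 ≡ 5^2 = 25 ≡ 25 (mod 71)
5^64 ≡ 25^2 = 625 ≡ 57 (mod 71)
70 = 64 + 4 + 2 in binary powers of 2.
So 5^70 ≡ 57 · 57 · 25 ≡ 1 (mod 71).
Since the result is 1, base 5 gives no evidence that 71 is composite.

1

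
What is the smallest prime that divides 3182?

3182 is even: 2 divides it.

2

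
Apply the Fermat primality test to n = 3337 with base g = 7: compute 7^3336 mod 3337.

7^1 ≡ 7 (mod 3337)
7^2 ≡ 7^2 = 49 ≡ 49 (mod 3337)
7^4 ≡ 49^2 = 2401 ≡ 2401 (mod 3337)
7^8 ≡ 2401^2 = 5764801 ≡ 1802 (mod 3337)
7^16 ≡ 1802^2 = 3247204 ≡ 303 (mod 3337)
7^32 ≡ 303^2 = 91809 ≡ 1710 (mod 3337)
7^64 ≡ 1710^2 = 2924100 ≡ 888 (mod 3337)
7^128 ≡ 888^2 = 788544 ≡ 1012 (mod 3337)
7^256 ≡ 1012^2 = 1024144 ≡ 3022 (mod 3337)
7^512 ≡ 3022^2 = 9132484 ≡ 2452 (mod 3337)
7^1024 ≡ 2452^2 = 6012304 ≡ 2367 (mod 3337)
7^2048 ≡ 2367^2 = 5602689 ≡ 3203 (mod 3337)
3336 = 2048 + 1024 + 256 + 8 in binary powers of 2.
So 7^3336 ≡ 3203 · 2367 · 3022 · 1802 ≡ 2028 (mod 3337).
Since 2028 ≠ 1, base 7 is a Fermat witness: 3337 is composite.

2028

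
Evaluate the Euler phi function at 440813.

Factor: 440813 = 47 · 83 · 113.
φ(440813) = (47−1) · (83−1) · (113−1) = 46 · 82 · 112 = 422464.

422464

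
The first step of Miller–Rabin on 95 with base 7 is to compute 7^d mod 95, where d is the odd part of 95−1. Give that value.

68

95 − 1 = 94 = 2^1 · 47, so d = 47.
7^1 ≡ 7 (mod 95)
7^2 ≡ 7^2 = 49 ≡ 49 (mod 95)
7^4 ≡ 49^2 = 2401 ≡ 26 (mod 95)
7^8 ≡ 26^2 = 676 ≡ 11 (mod 95)
7^16 ≡ 11^2 = 121 ≡ 26 (mod 95)
7^32 ≡ 26^2 = 676 ≡ 11 (mod 95)
47 = 32 + 8 + 4 + 2 + 1 in binary powers of 2.
So 7^47 ≡ 11 · 11 · 26 · 49 · 7 ≡ 68 (mod 95).
Squaring chain: 68; never reaches −1, so base 7 is a Miller–Rabin witness that 95 is composite.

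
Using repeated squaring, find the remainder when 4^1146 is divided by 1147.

1120

4^1 ≡ 4 (mod 1147)
4^2 ≡ 4^2 = 16 ≡ 16 (mod 1147)
4^4 ≡ 16^2 = 256 ≡ 256 (mod 1147)
4^8 ≡ 256^2 = 65536 ≡ 157 (mod 1147)
4^16 ≡ 157^2 = 24649 ≡ 562 (mod 1147)
4^32 ≡ 562^2 = 315844 ≡ 419 (mod 1147)
4^64 ≡ 419^2 = 175561 ≡ 70 (mod 1147)
4^128 ≡ 70^2 = 4900 ≡ 312 (mod 1147)
4^256 ≡ 312^2 = 97344 ≡ 996 (mod 1147)
4^512 ≡ 996^2 = 992016 ≡ 1008 (mod 1147)
4^1024 ≡ 1008^2 = 1016064 ≡ 969 (mod 1147)
1146 = 1024 + 64 + 32 + 16 + 8 + 2 in binary powers of 2.
So 4^1146 ≡ 969 · 70 · 419 · 562 · 157 · 16 ≡ 1120 (mod 1147).
Since 1120 ≠ 1, base 4 is a Fermat witness: 1147 is composite.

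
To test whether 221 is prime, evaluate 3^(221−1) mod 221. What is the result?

3^1 ≡ 3 (mod 221)
3^2 ≡ 3^2 = 9 ≡ 9 (mod 221)
3^4 ≡ 9^2 = 81 ≡ 81 (mod 221)
3^8 ≡ 81^2 = 6561 ≡ 152 (mod 221)
3^16 ≡ 152^2 = 23104 ≡ 120 (mod 221)
3^32 ≡ 120^2 = 14400 ≡ 35 (mod 221)
3^64 ≡ 35^2 = 1225 ≡ 120 (mod 221)
3^128 ≡ 120^2 = 14400 ≡ 35 (mod 221)
220 = 128 + 64 + 16 + 8 + 4 in binary powers of 2.
So 3^220 ≡ 35 · 120 · 120 · 152 · 81 ≡ 55 (mod 221).
Since 55 ≠ 1, base 3 is a Fermat witness: 221 is composite.

55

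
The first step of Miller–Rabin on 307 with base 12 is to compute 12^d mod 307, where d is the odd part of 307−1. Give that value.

306

307 − 1 = 306 = 2^1 · 153, so d = 153.
12^1 ≡ 12 (mod 307)
12^2 ≡ 12^2 = 144 ≡ 144 (mod 307)
12^4 ≡ 144^2 = 20736 ≡ 167 (mod 307)
12^8 ≡ 167^2 = 27889 ≡ 259 (mod 307)
12^16 ≡ 259^2 = 67081 ≡ 155 (mod 307)
12^32 ≡ 155^2 = 24025 ≡ 79 (mod 307)
12^64 ≡ 79^2 = 6241 ≡ 101 (mod 307)
12^128 ≡ 101^2 = 10201 ≡ 70 (mod 307)
153 = 128 + 16 + 8 + 1 in binary powers of 2.
So 12^153 ≡ 70 · 155 · 259 · 12 ≡ 306 (mod 307).
Since 12^d ≡ 306 (mod 307), base 12 does not prove 307 composite.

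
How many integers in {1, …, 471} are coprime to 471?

Factor: 471 = 3 · 157.
φ(471) = (3−1) · (157−1) = 2 · 156 = 312.

312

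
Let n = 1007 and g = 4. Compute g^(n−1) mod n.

937

4^1 ≡ 4 (mod 1007)
4^2 ≡ 4^2 = 16 ≡ 16 (mod 1007)
4^4 ≡ 16^2 = 256 ≡ 256 (mod 1007)
4^8 ≡ 256^2 = 65536 ≡ 81 (mod 1007)
4^16 ≡ 81^2 = 6561 ≡ 519 (mod 1007)
4^32 ≡ 519^2 = 269361 ≡ 492 (mod 1007)
4^64 ≡ 492^2 = 242064 ≡ 384 (mod 1007)
4^128 ≡ 384^2 = 147456 ≡ 434 (mod 1007)
4^256 ≡ 434^2 = 188356 ≡ 47 (mod 1007)
4^512 ≡ 47^2 = 2209 ≡ 195 (mod 1007)
1006 = 512 + 256 + 128 + 64 + 32 + 8 + 4 + 2 in binary powers of 2.
So 4^1006 ≡ 195 · 47 · 434 · 384 · 492 · 81 · 256 · 16 ≡ 937 (mod 1007).
Since 937 ≠ 1, base 4 is a Fermat witness: 1007 is composite.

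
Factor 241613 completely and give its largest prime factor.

241613 = 41 · 5893
5893 = 71 · 83
83 is prime.
So 241613 = 41 · 71 · 83; the largest prime factor is 83.

83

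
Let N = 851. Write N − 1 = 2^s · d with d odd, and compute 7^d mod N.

419

851 − 1 = 850 = 2^1 · 425, so d = 425.
7^1 ≡ 7 (mod 851)
7^2 ≡ 7^2 = 49 ≡ 49 (mod 851)
7^4 ≡ 49^2 = 2401 ≡ 699 (mod 851)
7^8 ≡ 699^2 = 488601 ≡ 127 (mod 851)
7^16 ≡ 127^2 = 16129 ≡ 811 (mod 851)
7^32 ≡ 811^2 = 657721 ≡ 749 (mod 851)
7^64 ≡ 749^2 = 561001 ≡ 192 (mod 851)
7^128 ≡ 192^2 = 36864 ≡ 271 (mod 851)
7^256 ≡ 271^2 = 73441 ≡ 255 (mod 851)
425 = 256 + 128 + 32 + 8 + 1 in binary powers of 2.
So 7^425 ≡ 255 · 271 · 749 · 127 · 7 ≡ 419 (mod 851).
Squaring chain: 419; never reaches −1, so base 7 is a Miller–Rabin witness that 851 is composite.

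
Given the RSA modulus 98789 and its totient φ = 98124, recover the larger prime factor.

443

φ(n) = (p−1)(q−1) = n − (p+q) + 1, so p + q = 98789 − 98124 + 1 = 666.
p and q are the roots of t² − 666t + 98789 = 0.
Discriminant: 666² − 4·98789 = 443556 − 395156 = 48400; √48400 = 220.
q = (666 − 220)/2 = 223, p = (666 + 220)/2 = 443.
Check: 223 · 443 = 98789.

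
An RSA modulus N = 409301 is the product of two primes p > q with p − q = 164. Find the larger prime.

727

Since p = q + 164, we have 409301 = q(q + 164), so q² + 164q − 409301 = 0.
Discriminant: 164² + 4·409301 = 26896 + 1637204 = 1664100; √1664100 = 1290.
q = (−164 + 1290)/2 = 563, and p = q + 164 = 727.
Check: 563 · 727 = 409301.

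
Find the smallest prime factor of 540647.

29

540647 is odd.
Digit sum 26, not divisible by 3.
Ends in 7: not divisible by 5.
7: 540647 = 7·77235 + 2
11: 540647 = 11·49149 + 8
13: 540647 = 13·41588 + 3
17: 540647 = 17·31802 + 13
19: 540647 = 19·28455 + 2
23: 540647 = 23·23506 + 9
29: 540647 = 29·18643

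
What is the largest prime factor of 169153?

61

169153 = 47 · 3599
3599 = 59 · 61
61 is prime.
So 169153 = 47 · 59 · 61; the largest prime factor is 61.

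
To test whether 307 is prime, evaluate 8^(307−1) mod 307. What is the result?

1

8^1 ≡ 8 (mod 307)
8^2 ≡ 8^2 = 64 ≡ 64 (mod 307)
8^4 ≡ 64^2 = 4096 ≡ 105 (mod 307)
8^8 ≡ 105^2 = 11025 ≡ 280 (mod 307)
8^16 ≡ 280^2 = 78400 ≡ 115 (mod 307)
8^32 ≡ 115^2 = 13225 ≡ 24 (mod 307)
8^64 ≡ 24^2 = 576 ≡ 269 (mod 307)
8^128 ≡ 269^2 = 72361 ≡ 216 (mod 307)
8^256 ≡ 216^2 = 46656 ≡ 299 (mod 307)
306 = 256 + 32 + 16 + 2 in binary powers of 2.
So 8^306 ≡ 299 · 24 · 115 · 64 ≡ 1 (mod 307).
Since the result is 1, base 8 gives no evidence that 307 is composite.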